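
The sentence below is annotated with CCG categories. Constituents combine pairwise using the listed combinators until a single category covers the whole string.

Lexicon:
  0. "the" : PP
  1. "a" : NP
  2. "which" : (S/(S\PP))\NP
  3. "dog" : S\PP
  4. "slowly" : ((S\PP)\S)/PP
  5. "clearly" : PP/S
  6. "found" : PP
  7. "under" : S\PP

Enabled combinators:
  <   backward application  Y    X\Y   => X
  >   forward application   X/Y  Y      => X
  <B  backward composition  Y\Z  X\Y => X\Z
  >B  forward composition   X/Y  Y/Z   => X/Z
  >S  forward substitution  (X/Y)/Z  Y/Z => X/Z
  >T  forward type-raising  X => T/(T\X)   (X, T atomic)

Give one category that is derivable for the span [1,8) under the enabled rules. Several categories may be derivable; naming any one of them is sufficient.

S\PP

[0,8] S   <
  [0,1] "the" : PP
  [1,8] S\PP   <
    [1,4] S   >
      [1,3] S/(S\PP)   <
        [1,2] "a" : NP
        [2,3] "which" : (S/(S\PP))\NP
      [3,4] "dog" : S\PP
    [4,8] (S\PP)\S   >
      [4,5] "slowly" : ((S\PP)\S)/PP
      [5,8] PP   >
        [5,6] "clearly" : PP/S
        [6,8] S   >
          [6,7] S/(S\PP)   >T
            [6,7] "found" : PP
          [7,8] "under" : S\PP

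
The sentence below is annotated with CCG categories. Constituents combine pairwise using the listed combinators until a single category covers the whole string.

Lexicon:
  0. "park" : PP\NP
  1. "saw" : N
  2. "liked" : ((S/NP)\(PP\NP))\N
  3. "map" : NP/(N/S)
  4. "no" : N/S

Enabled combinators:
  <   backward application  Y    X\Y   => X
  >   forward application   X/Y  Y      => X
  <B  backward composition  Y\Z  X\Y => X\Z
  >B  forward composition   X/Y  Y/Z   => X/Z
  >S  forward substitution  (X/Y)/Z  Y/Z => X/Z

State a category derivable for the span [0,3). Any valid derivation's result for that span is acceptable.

S/NP

[0,5] S   >
  [0,3] S/NP   <
    [0,1] "park" : PP\NP
    [1,3] (S/NP)\(PP\NP)   <
      [1,2] "saw" : N
      [2,3] "liked" : ((S/NP)\(PP\NP))\N
  [3,5] NP   >
    [3,4] "map" : NP/(N/S)
    [4,5] "no" : N/S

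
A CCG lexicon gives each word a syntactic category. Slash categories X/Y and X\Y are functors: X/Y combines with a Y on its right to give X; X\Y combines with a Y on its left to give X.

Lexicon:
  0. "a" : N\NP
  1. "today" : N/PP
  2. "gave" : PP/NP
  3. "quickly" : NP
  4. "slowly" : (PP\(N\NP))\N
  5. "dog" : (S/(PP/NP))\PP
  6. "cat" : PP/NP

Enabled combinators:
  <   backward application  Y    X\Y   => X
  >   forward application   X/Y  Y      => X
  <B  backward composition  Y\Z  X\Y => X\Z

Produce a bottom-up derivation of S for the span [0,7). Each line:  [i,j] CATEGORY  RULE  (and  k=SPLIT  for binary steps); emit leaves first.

[0,7] S   >
  [0,6] S/(PP/NP)   <
    [0,5] PP   <
      [0,1] "a" : N\NP
      [1,5] PP\(N\NP)   <
        [1,4] N   >
          [1,2] "today" : N/PP
          [2,4] PP   >
            [2,3] "gave" : PP/NP
            [3,4] "quickly" : NP
        [4,5] "slowly" : (PP\(N\NP))\N
    [5,6] "dog" : (S/(PP/NP))\PP
  [6,7] "cat" : PP/NP

[0,1] N\NP  lex  "a"
[1,2] N/PP  lex  "today"
[2,3] PP/NP  lex  "gave"
[3,4] NP  lex  "quickly"
[2,4] PP  >  k=3
[1,4] N  >  k=2
[4,5] (PP\(N\NP))\N  lex  "slowly"
[1,5] PP\(N\NP)  <  k=4
[0,5] PP  <  k=1
[5,6] (S/(PP/NP))\PP  lex  "dog"
[0,6] S/(PP/NP)  <  k=5
[6,7] PP/NP  lex  "cat"
[0,7] S  >  k=6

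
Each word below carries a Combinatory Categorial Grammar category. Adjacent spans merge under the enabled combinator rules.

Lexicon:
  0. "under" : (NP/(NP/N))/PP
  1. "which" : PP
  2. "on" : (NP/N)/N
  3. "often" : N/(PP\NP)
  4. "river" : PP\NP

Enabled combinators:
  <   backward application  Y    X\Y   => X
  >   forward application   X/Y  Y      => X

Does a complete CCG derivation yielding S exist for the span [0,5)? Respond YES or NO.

NO

(NP/(NP/N))/PP PP (NP/N)/N N/(PP\NP) PP\NP
CKY chart[0,5] = {NP}; S ∉ chart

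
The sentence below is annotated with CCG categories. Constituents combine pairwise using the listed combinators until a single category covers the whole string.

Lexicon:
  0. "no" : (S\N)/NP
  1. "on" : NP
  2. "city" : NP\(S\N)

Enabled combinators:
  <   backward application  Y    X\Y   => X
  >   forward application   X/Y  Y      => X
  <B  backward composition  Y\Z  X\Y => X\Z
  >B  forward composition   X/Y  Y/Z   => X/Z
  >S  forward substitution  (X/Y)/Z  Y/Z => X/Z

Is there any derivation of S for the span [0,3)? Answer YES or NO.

(S\N)/NP NP NP\(S\N)
CKY chart[0,3] = {NP}; S ∉ chart

NO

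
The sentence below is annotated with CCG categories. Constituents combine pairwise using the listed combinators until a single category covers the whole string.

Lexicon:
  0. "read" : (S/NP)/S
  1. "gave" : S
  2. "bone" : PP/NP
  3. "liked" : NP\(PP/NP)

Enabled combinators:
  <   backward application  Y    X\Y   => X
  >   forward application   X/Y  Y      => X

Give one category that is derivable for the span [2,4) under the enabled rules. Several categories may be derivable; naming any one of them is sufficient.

NP

[0,4] S   >
  [0,2] S/NP   >
    [0,1] "read" : (S/NP)/S
    [1,2] "gave" : S
  [2,4] NP   <
    [2,3] "bone" : PP/NP
    [3,4] "liked" : NP\(PP/NP)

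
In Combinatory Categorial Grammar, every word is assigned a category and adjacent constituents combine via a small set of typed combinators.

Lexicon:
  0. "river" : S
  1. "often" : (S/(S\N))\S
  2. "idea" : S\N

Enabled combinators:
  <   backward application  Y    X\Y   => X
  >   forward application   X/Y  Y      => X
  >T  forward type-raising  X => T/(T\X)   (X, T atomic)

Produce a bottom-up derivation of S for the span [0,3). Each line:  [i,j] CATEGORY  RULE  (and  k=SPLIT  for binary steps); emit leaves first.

[0,3] S   >
  [0,2] S/(S\N)   <
    [0,1] "river" : S
    [1,2] "often" : (S/(S\N))\S
  [2,3] "idea" : S\N

[0,1] S  lex  "river"
[1,2] (S/(S\N))\S  lex  "often"
[0,2] S/(S\N)  <  k=1
[2,3] S\N  lex  "idea"
[0,3] S  >  k=2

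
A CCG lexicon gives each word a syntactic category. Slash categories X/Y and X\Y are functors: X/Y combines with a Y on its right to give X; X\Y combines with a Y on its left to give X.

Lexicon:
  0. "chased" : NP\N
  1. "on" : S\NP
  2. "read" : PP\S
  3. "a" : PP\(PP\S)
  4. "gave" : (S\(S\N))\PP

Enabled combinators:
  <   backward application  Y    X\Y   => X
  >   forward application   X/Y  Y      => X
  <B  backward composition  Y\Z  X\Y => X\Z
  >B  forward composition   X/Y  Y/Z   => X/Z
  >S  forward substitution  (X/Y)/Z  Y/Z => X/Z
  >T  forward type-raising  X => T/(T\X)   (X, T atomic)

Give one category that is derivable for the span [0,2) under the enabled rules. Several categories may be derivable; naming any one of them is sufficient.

[0,5] S   <
  [0,2] S\N   <B
    [0,1] "chased" : NP\N
    [1,2] "on" : S\NP
  [2,5] S\(S\N)   <
    [2,4] PP   <
      [2,3] "read" : PP\S
      [3,4] "a" : PP\(PP\S)
    [4,5] "gave" : (S\(S\N))\PP

S\N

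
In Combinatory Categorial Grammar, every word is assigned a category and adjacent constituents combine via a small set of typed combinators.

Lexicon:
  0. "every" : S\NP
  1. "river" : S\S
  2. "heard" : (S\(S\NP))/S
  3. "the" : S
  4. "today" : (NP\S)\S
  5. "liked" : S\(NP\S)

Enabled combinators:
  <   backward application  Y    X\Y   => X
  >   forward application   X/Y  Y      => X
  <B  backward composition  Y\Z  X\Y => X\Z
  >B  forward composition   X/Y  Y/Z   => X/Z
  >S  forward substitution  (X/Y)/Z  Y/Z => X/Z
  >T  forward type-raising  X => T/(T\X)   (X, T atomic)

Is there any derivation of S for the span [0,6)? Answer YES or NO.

[0,6] S   <
  [0,2] S\NP   <B
    [0,1] "every" : S\NP
    [1,2] "river" : S\S
  [2,6] S\(S\NP)   >
    [2,3] "heard" : (S\(S\NP))/S
    [3,6] S   <
      [3,5] NP\S   <
        [3,4] "the" : S
        [4,5] "today" : (NP\S)\S
      [5,6] "liked" : S\(NP\S)

YES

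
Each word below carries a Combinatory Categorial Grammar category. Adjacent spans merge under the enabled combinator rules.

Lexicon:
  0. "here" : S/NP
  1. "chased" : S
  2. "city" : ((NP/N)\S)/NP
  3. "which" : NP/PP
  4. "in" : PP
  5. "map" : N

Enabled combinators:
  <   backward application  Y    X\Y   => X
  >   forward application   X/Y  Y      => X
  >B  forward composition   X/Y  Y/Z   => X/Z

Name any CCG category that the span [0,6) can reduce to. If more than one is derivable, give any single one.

S

[0,6] S   >
  [0,1] "here" : S/NP
  [1,6] NP   >
    [1,5] NP/N   <
      [1,2] "chased" : S
      [2,5] (NP/N)\S   >
        [2,3] "city" : ((NP/N)\S)/NP
        [3,5] NP   >
          [3,4] "which" : NP/PP
          [4,5] "in" : PP
    [5,6] "map" : N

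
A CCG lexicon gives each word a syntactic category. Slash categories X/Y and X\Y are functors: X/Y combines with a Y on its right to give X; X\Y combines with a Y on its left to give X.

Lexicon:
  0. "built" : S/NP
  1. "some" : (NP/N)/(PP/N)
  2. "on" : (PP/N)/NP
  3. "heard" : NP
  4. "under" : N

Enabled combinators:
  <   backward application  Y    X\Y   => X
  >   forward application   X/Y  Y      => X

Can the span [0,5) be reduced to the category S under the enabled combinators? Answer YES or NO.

YES

[0,5] S   >
  [0,1] "built" : S/NP
  [1,5] NP   >
    [1,4] NP/N   >
      [1,2] "some" : (NP/N)/(PP/N)
      [2,4] PP/N   >
        [2,3] "on" : (PP/N)/NP
        [3,4] "heard" : NP
    [4,5] "under" : N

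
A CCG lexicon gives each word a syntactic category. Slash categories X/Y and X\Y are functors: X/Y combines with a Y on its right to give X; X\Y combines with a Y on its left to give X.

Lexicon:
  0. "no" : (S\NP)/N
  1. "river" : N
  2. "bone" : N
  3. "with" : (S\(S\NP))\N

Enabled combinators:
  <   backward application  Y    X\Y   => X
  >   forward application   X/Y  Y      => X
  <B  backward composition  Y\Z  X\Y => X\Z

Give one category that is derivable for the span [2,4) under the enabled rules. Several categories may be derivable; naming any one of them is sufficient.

[0,4] S   <
  [0,2] S\NP   >
    [0,1] "no" : (S\NP)/N
    [1,2] "river" : N
  [2,4] S\(S\NP)   <
    [2,3] "bone" : N
    [3,4] "with" : (S\(S\NP))\N

S\(S\NP)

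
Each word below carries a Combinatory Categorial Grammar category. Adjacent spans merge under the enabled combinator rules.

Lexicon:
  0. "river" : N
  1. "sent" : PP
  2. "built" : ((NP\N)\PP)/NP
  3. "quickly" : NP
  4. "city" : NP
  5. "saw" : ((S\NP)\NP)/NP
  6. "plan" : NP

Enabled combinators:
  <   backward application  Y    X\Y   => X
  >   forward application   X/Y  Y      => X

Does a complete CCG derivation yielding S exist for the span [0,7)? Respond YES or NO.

YES

[0,7] S   <
  [0,4] NP   <
    [0,1] "river" : N
    [1,4] NP\N   <
      [1,2] "sent" : PP
      [2,4] (NP\N)\PP   >
        [2,3] "built" : ((NP\N)\PP)/NP
        [3,4] "quickly" : NP
  [4,7] S\NP   <
    [4,5] "city" : NP
    [5,7] (S\NP)\NP   >
      [5,6] "saw" : ((S\NP)\NP)/NP
      [6,7] "plan" : NP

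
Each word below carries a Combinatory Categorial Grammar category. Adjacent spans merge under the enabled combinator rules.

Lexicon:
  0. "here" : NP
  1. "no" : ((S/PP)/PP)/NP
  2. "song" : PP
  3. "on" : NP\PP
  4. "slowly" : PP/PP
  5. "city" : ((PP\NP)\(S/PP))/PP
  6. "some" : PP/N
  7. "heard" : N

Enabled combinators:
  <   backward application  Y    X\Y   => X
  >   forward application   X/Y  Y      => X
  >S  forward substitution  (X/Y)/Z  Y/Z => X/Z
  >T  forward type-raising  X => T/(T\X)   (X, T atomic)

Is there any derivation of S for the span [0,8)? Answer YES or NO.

NP ((S/PP)/PP)/NP PP NP\PP PP/PP ((PP\NP)\(S/PP))/PP PP/N N
CKY chart[0,8] = {N/(N\PP), NP/(NP\PP), PP, PP/(PP\PP), S/(S\PP)}; S ∉ chart

NO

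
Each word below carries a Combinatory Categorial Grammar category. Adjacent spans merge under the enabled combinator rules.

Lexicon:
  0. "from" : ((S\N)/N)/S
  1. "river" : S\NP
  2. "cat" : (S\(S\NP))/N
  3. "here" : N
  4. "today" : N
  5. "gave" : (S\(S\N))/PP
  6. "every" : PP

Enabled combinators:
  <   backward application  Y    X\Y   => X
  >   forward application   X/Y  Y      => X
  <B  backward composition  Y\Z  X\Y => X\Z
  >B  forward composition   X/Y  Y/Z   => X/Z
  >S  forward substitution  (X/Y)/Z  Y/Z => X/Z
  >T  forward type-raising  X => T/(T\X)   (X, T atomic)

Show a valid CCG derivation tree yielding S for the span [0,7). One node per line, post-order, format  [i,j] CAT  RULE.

[0,7] S   <
  [0,5] S\N   >
    [0,4] (S\N)/N   >
      [0,1] "from" : ((S\N)/N)/S
      [1,4] S   <
        [1,2] "river" : S\NP
        [2,4] S\(S\NP)   >
          [2,3] "cat" : (S\(S\NP))/N
          [3,4] "here" : N
    [4,5] "today" : N
  [5,7] S\(S\N)   >
    [5,6] "gave" : (S\(S\N))/PP
    [6,7] "every" : PP

[0,1] ((S\N)/N)/S  lex  "from"
[1,2] S\NP  lex  "river"
[2,3] (S\(S\NP))/N  lex  "cat"
[3,4] N  lex  "here"
[2,4] S\(S\NP)  >  k=3
[1,4] S  <  k=2
[0,4] (S\N)/N  >  k=1
[4,5] N  lex  "today"
[0,5] S\N  >  k=4
[5,6] (S\(S\N))/PP  lex  "gave"
[6,7] PP  lex  "every"
[5,7] S\(S\N)  >  k=6
[0,7] S  <  k=5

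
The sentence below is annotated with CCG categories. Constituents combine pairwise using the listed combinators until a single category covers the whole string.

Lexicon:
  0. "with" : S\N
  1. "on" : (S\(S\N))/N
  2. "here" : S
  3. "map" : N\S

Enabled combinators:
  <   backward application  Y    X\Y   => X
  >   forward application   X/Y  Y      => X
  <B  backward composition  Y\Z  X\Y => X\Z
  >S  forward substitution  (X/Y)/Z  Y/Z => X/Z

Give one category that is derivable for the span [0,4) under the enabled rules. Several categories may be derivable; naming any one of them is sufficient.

S

[0,4] S   <
  [0,1] "with" : S\N
  [1,4] S\(S\N)   >
    [1,2] "on" : (S\(S\N))/N
    [2,4] N   <
      [2,3] "here" : S
      [3,4] "map" : N\S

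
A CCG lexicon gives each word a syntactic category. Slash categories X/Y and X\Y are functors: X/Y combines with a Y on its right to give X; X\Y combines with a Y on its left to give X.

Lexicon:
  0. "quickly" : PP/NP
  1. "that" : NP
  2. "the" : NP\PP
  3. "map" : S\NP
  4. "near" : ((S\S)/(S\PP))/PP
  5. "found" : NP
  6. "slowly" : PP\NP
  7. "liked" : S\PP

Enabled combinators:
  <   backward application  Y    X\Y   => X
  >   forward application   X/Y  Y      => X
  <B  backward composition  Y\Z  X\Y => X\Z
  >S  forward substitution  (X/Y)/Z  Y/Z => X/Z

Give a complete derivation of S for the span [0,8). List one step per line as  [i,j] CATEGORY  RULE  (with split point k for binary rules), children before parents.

[0,8] S   <
  [0,3] NP   <
    [0,2] PP   >
      [0,1] "quickly" : PP/NP
      [1,2] "that" : NP
    [2,3] "the" : NP\PP
  [3,8] S\NP   <B
    [3,4] "map" : S\NP
    [4,8] S\S   >
      [4,7] (S\S)/(S\PP)   >
        [4,5] "near" : ((S\S)/(S\PP))/PP
        [5,7] PP   <
          [5,6] "found" : NP
          [6,7] "slowly" : PP\NP
      [7,8] "liked" : S\PP

[0,1] PP/NP  lex  "quickly"
[1,2] NP  lex  "that"
[0,2] PP  >  k=1
[2,3] NP\PP  lex  "the"
[0,3] NP  <  k=2
[3,4] S\NP  lex  "map"
[4,5] ((S\S)/(S\PP))/PP  lex  "near"
[5,6] NP  lex  "found"
[6,7] PP\NP  lex  "slowly"
[5,7] PP  <  k=6
[4,7] (S\S)/(S\PP)  >  k=5
[7,8] S\PP  lex  "liked"
[4,8] S\S  >  k=7
[3,8] S\NP  <B  k=4
[0,8] S  <  k=3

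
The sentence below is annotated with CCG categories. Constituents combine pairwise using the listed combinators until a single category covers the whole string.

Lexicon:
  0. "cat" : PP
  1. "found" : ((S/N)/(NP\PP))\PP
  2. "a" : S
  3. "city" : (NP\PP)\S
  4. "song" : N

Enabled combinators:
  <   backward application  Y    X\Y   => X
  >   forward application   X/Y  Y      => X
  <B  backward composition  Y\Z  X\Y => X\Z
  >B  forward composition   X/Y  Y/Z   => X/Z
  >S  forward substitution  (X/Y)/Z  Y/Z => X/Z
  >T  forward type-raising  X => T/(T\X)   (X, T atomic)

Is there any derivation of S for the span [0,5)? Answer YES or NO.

[0,5] S   >
  [0,4] S/N   >
    [0,2] (S/N)/(NP\PP)   <
      [0,1] "cat" : PP
      [1,2] "found" : ((S/N)/(NP\PP))\PP
    [2,4] NP\PP   <
      [2,3] "a" : S
      [3,4] "city" : (NP\PP)\S
  [4,5] "song" : N

YES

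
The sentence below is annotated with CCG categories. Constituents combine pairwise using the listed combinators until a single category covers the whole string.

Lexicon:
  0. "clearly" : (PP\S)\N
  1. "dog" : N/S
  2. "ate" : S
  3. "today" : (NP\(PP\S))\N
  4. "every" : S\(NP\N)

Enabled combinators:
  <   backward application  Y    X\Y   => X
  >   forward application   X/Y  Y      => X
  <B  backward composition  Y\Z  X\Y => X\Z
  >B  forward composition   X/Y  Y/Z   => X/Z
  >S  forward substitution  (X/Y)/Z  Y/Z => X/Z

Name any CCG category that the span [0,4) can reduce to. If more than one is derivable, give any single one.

[0,5] S   <
  [0,4] NP\N   <B
    [0,1] "clearly" : (PP\S)\N
    [1,4] NP\(PP\S)   <
      [1,3] N   >
        [1,2] "dog" : N/S
        [2,3] "ate" : S
      [3,4] "today" : (NP\(PP\S))\N
  [4,5] "every" : S\(NP\N)

NP\N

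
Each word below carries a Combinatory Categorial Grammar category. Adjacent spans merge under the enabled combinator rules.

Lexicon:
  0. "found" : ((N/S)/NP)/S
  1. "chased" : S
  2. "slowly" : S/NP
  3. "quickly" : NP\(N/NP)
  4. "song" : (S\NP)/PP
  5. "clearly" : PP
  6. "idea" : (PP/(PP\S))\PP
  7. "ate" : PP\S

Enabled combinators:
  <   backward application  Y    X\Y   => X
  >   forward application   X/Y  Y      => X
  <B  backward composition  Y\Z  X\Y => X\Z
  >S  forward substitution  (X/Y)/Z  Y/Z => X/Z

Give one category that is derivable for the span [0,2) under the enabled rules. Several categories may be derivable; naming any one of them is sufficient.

(N/S)/NP

[0,8] S   <
  [0,4] NP   <
    [0,3] N/NP   >S
      [0,2] (N/S)/NP   >
        [0,1] "found" : ((N/S)/NP)/S
        [1,2] "chased" : S
      [2,3] "slowly" : S/NP
    [3,4] "quickly" : NP\(N/NP)
  [4,8] S\NP   >
    [4,5] "song" : (S\NP)/PP
    [5,8] PP   >
      [5,7] PP/(PP\S)   <
        [5,6] "clearly" : PP
        [6,7] "idea" : (PP/(PP\S))\PP
      [7,8] "ate" : PP\S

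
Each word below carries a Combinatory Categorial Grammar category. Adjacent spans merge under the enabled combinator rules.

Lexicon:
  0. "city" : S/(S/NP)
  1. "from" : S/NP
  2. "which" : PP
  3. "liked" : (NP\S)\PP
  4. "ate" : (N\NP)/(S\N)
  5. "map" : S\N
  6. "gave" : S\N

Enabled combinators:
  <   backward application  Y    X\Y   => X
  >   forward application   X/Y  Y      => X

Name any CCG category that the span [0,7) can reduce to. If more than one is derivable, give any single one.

S

[0,7] S   <
  [0,6] N   <
    [0,4] NP   <
      [0,2] S   >
        [0,1] "city" : S/(S/NP)
        [1,2] "from" : S/NP
      [2,4] NP\S   <
        [2,3] "which" : PP
        [3,4] "liked" : (NP\S)\PP
    [4,6] N\NP   >
      [4,5] "ate" : (N\NP)/(S\N)
      [5,6] "map" : S\N
  [6,7] "gave" : S\N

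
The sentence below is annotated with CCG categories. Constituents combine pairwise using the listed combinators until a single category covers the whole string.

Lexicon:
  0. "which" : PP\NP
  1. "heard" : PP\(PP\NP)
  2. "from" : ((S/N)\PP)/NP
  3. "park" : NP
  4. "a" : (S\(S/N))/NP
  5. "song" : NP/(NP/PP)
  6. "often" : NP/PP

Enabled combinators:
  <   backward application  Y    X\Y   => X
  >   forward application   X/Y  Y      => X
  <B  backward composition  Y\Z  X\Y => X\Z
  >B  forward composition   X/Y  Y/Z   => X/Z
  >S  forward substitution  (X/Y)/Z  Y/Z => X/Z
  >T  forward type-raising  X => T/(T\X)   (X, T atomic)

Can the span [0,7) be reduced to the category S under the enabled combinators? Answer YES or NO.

[0,7] S   <
  [0,4] S/N   <
    [0,2] PP   <
      [0,1] "which" : PP\NP
      [1,2] "heard" : PP\(PP\NP)
    [2,4] (S/N)\PP   >
      [2,3] "from" : ((S/N)\PP)/NP
      [3,4] "park" : NP
  [4,7] S\(S/N)   >
    [4,5] "a" : (S\(S/N))/NP
    [5,7] NP   >
      [5,6] "song" : NP/(NP/PP)
      [6,7] "often" : NP/PP

YES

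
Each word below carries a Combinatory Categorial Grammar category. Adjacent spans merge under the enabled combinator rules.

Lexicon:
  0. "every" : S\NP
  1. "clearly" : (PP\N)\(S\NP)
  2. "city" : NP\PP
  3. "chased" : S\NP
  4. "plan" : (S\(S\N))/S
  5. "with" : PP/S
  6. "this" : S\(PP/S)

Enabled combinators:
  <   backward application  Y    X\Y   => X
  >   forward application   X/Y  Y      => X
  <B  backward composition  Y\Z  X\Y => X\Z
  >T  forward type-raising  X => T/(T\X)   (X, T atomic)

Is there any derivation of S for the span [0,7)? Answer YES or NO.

YES

[0,7] S   <
  [0,4] S\N   <B
    [0,2] PP\N   <
      [0,1] "every" : S\NP
      [1,2] "clearly" : (PP\N)\(S\NP)
    [2,4] S\PP   <B
      [2,3] "city" : NP\PP
      [3,4] "chased" : S\NP
  [4,7] S\(S\N)   >
    [4,5] "plan" : (S\(S\N))/S
    [5,7] S   <
      [5,6] "with" : PP/S
      [6,7] "this" : S\(PP/S)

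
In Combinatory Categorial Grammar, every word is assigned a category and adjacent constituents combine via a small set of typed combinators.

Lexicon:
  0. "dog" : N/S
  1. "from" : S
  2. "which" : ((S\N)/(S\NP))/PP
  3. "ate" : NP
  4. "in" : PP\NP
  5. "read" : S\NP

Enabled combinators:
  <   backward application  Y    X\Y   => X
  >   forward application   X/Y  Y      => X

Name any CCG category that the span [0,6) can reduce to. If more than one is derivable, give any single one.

[0,6] S   <
  [0,2] N   >
    [0,1] "dog" : N/S
    [1,2] "from" : S
  [2,6] S\N   >
    [2,5] (S\N)/(S\NP)   >
      [2,3] "which" : ((S\N)/(S\NP))/PP
      [3,5] PP   <
        [3,4] "ate" : NP
        [4,5] "in" : PP\NP
    [5,6] "read" : S\NP

S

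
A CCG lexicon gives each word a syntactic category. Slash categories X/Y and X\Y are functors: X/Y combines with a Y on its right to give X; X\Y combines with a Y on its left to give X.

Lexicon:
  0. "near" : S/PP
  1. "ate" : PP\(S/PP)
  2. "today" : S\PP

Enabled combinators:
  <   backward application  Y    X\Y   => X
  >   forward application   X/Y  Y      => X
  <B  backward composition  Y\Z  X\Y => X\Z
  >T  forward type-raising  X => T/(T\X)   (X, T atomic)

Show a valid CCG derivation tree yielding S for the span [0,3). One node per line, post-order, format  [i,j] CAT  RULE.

[0,1] S/PP  lex  "near"
[1,2] PP\(S/PP)  lex  "ate"
[0,2] PP  <  k=1
[2,3] S\PP  lex  "today"
[0,3] S  <  k=2

[0,3] S   <
  [0,2] PP   <
    [0,1] "near" : S/PP
    [1,2] "ate" : PP\(S/PP)
  [2,3] "today" : S\PP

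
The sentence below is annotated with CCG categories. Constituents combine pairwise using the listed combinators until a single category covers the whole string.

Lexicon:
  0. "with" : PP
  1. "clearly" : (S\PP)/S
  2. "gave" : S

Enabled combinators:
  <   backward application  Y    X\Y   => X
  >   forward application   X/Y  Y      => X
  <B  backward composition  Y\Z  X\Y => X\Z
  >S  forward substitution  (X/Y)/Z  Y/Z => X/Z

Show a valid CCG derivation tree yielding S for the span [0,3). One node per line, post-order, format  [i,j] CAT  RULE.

[0,1] PP  lex  "with"
[1,2] (S\PP)/S  lex  "clearly"
[2,3] S  lex  "gave"
[1,3] S\PP  >  k=2
[0,3] S  <  k=1

[0,3] S   <
  [0,1] "with" : PP
  [1,3] S\PP   >
    [1,2] "clearly" : (S\PP)/S
    [2,3] "gave" : S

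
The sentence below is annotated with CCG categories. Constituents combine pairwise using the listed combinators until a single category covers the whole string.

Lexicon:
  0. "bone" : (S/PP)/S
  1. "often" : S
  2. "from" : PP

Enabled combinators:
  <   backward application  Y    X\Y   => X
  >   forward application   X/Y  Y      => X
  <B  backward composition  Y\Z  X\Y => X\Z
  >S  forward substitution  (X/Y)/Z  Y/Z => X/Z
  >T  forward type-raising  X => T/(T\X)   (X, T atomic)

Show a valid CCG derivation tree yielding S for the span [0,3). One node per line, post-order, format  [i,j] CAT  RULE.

[0,1] (S/PP)/S  lex  "bone"
[1,2] S  lex  "often"
[0,2] S/PP  >  k=1
[2,3] PP  lex  "from"
[0,3] S  >  k=2

[0,3] S   >
  [0,2] S/PP   >
    [0,1] "bone" : (S/PP)/S
    [1,2] "often" : S
  [2,3] "from" : PP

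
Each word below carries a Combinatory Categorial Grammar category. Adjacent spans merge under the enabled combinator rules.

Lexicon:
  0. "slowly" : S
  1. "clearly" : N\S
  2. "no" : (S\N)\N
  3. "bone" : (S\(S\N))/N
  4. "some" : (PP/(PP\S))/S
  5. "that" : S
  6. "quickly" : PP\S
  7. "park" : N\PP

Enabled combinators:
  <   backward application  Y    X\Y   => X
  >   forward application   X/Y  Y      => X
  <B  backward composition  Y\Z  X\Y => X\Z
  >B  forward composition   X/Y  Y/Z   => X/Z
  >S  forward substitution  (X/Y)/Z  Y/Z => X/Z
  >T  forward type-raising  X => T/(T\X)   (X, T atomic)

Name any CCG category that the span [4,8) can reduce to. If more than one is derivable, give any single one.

N

[0,8] S   <
  [0,3] S\N   <
    [0,2] N   <
      [0,1] "slowly" : S
      [1,2] "clearly" : N\S
    [2,3] "no" : (S\N)\N
  [3,8] S\(S\N)   >
    [3,4] "bone" : (S\(S\N))/N
    [4,8] N   <
      [4,7] PP   >
        [4,6] PP/(PP\S)   >
          [4,5] "some" : (PP/(PP\S))/S
          [5,6] "that" : S
        [6,7] "quickly" : PP\S
      [7,8] "park" : N\PP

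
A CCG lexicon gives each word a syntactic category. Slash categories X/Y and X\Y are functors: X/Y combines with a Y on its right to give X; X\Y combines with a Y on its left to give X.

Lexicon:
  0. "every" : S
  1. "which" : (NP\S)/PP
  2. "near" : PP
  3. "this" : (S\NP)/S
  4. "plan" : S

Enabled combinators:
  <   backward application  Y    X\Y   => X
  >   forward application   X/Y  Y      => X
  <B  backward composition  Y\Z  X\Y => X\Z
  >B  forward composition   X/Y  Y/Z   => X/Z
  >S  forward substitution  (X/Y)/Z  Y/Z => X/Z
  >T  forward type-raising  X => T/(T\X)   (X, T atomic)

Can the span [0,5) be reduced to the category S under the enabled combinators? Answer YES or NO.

[0,5] S   <
  [0,3] NP   <
    [0,1] "every" : S
    [1,3] NP\S   >
      [1,2] "which" : (NP\S)/PP
      [2,3] "near" : PP
  [3,5] S\NP   >
    [3,4] "this" : (S\NP)/S
    [4,5] "plan" : S

YES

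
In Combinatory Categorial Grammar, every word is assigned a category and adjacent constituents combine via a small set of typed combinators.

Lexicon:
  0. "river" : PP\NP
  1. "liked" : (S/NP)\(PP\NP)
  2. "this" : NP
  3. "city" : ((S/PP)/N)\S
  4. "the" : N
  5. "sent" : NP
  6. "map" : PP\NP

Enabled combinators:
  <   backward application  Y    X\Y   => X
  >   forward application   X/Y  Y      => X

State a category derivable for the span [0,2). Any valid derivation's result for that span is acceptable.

[0,7] S   >
  [0,5] S/PP   >
    [0,4] (S/PP)/N   <
      [0,3] S   >
        [0,2] S/NP   <
          [0,1] "river" : PP\NP
          [1,2] "liked" : (S/NP)\(PP\NP)
        [2,3] "this" : NP
      [3,4] "city" : ((S/PP)/N)\S
    [4,5] "the" : N
  [5,7] PP   <
    [5,6] "sent" : NP
    [6,7] "map" : PP\NP

S/NP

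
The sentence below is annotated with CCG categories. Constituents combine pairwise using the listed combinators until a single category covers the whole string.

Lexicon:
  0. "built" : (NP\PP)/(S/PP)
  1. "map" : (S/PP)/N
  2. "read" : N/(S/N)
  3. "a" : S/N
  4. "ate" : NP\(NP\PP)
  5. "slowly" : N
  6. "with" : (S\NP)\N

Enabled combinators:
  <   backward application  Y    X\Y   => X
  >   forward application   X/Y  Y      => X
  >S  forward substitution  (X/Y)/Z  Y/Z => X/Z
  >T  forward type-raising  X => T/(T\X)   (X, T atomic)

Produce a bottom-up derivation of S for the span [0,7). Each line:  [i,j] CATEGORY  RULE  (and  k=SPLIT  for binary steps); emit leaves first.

[0,1] (NP\PP)/(S/PP)  lex  "built"
[1,2] (S/PP)/N  lex  "map"
[2,3] N/(S/N)  lex  "read"
[3,4] S/N  lex  "a"
[2,4] N  >  k=3
[1,4] S/PP  >  k=2
[0,4] NP\PP  >  k=1
[4,5] NP\(NP\PP)  lex  "ate"
[0,5] NP  <  k=4
[5,6] N  lex  "slowly"
[6,7] (S\NP)\N  lex  "with"
[5,7] S\NP  <  k=6
[0,7] S  <  k=5

[0,7] S   <
  [0,5] NP   <
    [0,4] NP\PP   >
      [0,1] "built" : (NP\PP)/(S/PP)
      [1,4] S/PP   >
        [1,2] "map" : (S/PP)/N
        [2,4] N   >
          [2,3] "read" : N/(S/N)
          [3,4] "a" : S/N
    [4,5] "ate" : NP\(NP\PP)
  [5,7] S\NP   <
    [5,6] "slowly" : N
    [6,7] "with" : (S\NP)\N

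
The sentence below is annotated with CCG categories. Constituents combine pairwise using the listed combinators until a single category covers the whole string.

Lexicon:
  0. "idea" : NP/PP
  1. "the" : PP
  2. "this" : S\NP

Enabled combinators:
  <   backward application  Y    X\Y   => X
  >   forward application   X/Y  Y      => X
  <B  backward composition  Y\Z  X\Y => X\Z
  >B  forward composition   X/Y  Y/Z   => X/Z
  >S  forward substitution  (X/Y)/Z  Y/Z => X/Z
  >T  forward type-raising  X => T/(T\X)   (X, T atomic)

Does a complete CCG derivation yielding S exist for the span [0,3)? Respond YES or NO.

[0,3] S   <
  [0,2] NP   >
    [0,1] "idea" : NP/PP
    [1,2] "the" : PP
  [2,3] "this" : S\NP

YES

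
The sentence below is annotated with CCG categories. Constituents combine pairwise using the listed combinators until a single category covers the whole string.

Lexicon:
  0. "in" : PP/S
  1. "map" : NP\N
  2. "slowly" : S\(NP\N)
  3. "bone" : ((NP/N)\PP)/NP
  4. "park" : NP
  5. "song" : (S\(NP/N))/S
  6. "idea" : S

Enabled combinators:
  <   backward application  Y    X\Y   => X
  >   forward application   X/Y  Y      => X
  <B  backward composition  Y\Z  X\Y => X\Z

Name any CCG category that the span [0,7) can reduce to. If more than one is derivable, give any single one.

S

[0,7] S   <
  [0,5] NP/N   <
    [0,3] PP   >
      [0,1] "in" : PP/S
      [1,3] S   <
        [1,2] "map" : NP\N
        [2,3] "slowly" : S\(NP\N)
    [3,5] (NP/N)\PP   >
      [3,4] "bone" : ((NP/N)\PP)/NP
      [4,5] "park" : NP
  [5,7] S\(NP/N)   >
    [5,6] "song" : (S\(NP/N))/S
    [6,7] "idea" : S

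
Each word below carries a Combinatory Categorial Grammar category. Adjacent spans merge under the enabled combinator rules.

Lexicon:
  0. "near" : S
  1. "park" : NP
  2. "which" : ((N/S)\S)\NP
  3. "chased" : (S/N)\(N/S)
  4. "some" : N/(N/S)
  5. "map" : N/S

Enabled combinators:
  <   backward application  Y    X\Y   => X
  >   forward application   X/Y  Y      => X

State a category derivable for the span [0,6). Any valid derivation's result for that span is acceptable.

[0,6] S   >
  [0,4] S/N   <
    [0,3] N/S   <
      [0,1] "near" : S
      [1,3] (N/S)\S   <
        [1,2] "park" : NP
        [2,3] "which" : ((N/S)\S)\NP
    [3,4] "chased" : (S/N)\(N/S)
  [4,6] N   >
    [4,5] "some" : N/(N/S)
    [5,6] "map" : N/S

S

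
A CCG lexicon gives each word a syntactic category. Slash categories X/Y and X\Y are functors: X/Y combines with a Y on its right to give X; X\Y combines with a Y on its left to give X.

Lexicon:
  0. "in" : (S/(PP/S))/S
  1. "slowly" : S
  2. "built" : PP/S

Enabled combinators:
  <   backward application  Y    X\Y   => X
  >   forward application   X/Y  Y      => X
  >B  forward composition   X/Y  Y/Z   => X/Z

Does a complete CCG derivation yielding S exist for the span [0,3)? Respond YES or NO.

[0,3] S   >
  [0,2] S/(PP/S)   >
    [0,1] "in" : (S/(PP/S))/S
    [1,2] "slowly" : S
  [2,3] "built" : PP/S

YES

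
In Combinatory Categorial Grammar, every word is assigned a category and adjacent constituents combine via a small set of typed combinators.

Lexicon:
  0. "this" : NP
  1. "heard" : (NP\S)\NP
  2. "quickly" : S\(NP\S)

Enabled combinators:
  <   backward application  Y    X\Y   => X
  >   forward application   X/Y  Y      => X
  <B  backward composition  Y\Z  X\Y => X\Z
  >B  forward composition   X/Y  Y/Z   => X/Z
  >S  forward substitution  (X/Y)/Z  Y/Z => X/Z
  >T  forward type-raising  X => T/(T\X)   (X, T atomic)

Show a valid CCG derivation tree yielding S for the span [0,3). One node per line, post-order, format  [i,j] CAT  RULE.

[0,1] NP  lex  "this"
[0,1] S/(S\NP)  >T
[1,2] (NP\S)\NP  lex  "heard"
[2,3] S\(NP\S)  lex  "quickly"
[1,3] S\NP  <B  k=2
[0,3] S  >  k=1

[0,3] S   >
  [0,1] S/(S\NP)   >T
    [0,1] "this" : NP
  [1,3] S\NP   <B
    [1,2] "heard" : (NP\S)\NP
    [2,3] "quickly" : S\(NP\S)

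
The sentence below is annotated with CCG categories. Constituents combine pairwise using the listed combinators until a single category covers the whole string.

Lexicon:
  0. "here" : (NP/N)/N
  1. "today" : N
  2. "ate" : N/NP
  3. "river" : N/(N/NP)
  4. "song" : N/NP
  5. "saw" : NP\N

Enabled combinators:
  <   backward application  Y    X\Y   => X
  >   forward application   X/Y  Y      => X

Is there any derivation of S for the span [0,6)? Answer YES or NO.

NO

(NP/N)/N N N/NP N/(N/NP) N/NP NP\N
CKY chart[0,6] = {NP}; S ∉ chart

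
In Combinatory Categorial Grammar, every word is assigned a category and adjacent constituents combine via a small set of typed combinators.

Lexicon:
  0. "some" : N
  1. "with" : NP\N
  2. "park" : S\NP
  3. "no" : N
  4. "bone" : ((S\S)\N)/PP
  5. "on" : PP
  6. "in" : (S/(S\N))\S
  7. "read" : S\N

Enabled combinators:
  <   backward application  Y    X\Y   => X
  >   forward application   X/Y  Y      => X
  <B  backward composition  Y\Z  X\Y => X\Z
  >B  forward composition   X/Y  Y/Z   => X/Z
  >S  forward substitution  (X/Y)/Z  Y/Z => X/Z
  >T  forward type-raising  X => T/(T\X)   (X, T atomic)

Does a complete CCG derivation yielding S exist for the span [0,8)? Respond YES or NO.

YES

[0,8] S   >
  [0,7] S/(S\N)   <
    [0,6] S   <
      [0,2] NP   >
        [0,1] NP/(NP\N)   >T
          [0,1] "some" : N
        [1,2] "with" : NP\N
      [2,6] S\NP   <B
        [2,3] "park" : S\NP
        [3,6] S\S   <
          [3,4] "no" : N
          [4,6] (S\S)\N   >
            [4,5] "bone" : ((S\S)\N)/PP
            [5,6] "on" : PP
    [6,7] "in" : (S/(S\N))\S
  [7,8] "read" : S\N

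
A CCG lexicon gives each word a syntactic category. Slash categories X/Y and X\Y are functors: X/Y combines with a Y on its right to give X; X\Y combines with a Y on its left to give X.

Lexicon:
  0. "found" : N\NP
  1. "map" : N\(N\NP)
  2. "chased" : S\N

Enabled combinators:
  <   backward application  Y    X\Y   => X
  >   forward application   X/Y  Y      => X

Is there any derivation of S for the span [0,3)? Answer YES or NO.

[0,3] S   <
  [0,2] N   <
    [0,1] "found" : N\NP
    [1,2] "map" : N\(N\NP)
  [2,3] "chased" : S\N

YES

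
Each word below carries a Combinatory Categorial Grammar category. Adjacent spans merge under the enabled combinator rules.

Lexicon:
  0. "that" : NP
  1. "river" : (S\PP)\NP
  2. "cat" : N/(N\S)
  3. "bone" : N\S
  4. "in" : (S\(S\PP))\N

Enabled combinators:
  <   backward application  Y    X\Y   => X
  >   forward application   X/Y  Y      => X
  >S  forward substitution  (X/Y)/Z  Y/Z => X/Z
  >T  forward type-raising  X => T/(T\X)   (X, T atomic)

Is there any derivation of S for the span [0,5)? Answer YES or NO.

YES

[0,5] S   <
  [0,2] S\PP   <
    [0,1] "that" : NP
    [1,2] "river" : (S\PP)\NP
  [2,5] S\(S\PP)   <
    [2,4] N   >
      [2,3] "cat" : N/(N\S)
      [3,4] "bone" : N\S
    [4,5] "in" : (S\(S\PP))\N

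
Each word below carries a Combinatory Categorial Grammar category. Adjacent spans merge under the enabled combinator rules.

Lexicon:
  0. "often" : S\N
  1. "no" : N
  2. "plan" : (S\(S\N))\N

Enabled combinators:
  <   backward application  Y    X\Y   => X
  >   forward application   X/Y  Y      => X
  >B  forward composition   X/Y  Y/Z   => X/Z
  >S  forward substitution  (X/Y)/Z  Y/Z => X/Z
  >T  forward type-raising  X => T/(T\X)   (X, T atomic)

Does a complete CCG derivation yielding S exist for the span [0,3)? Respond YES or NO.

[0,3] S   <
  [0,1] "often" : S\N
  [1,3] S\(S\N)   <
    [1,2] "no" : N
    [2,3] "plan" : (S\(S\N))\N

YES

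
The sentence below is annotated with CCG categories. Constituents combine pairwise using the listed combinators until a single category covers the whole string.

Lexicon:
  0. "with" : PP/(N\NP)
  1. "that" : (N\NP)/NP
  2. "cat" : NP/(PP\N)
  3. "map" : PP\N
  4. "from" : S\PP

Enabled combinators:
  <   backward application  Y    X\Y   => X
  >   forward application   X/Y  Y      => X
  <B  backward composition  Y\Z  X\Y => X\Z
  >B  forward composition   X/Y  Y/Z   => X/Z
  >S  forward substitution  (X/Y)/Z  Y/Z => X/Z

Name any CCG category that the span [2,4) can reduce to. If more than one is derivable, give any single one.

NP

[0,5] S   <
  [0,4] PP   >
    [0,2] PP/NP   >B
      [0,1] "with" : PP/(N\NP)
      [1,2] "that" : (N\NP)/NP
    [2,4] NP   >
      [2,3] "cat" : NP/(PP\N)
      [3,4] "map" : PP\N
  [4,5] "from" : S\PP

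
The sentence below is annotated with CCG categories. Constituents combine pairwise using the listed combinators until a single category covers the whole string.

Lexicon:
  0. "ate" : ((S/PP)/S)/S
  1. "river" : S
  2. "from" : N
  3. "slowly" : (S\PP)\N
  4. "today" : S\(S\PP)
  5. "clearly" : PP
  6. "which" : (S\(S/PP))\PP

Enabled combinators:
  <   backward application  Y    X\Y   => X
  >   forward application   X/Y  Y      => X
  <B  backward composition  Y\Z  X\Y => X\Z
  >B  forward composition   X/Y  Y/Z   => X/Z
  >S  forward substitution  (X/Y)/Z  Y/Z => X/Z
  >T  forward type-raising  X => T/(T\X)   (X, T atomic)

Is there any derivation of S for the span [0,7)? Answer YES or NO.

[0,7] S   <
  [0,5] S/PP   >
    [0,2] (S/PP)/S   >
      [0,1] "ate" : ((S/PP)/S)/S
      [1,2] "river" : S
    [2,5] S   <
      [2,3] "from" : N
      [3,5] S\N   <B
        [3,4] "slowly" : (S\PP)\N
        [4,5] "today" : S\(S\PP)
  [5,7] S\(S/PP)   <
    [5,6] "clearly" : PP
    [6,7] "which" : (S\(S/PP))\PP

YES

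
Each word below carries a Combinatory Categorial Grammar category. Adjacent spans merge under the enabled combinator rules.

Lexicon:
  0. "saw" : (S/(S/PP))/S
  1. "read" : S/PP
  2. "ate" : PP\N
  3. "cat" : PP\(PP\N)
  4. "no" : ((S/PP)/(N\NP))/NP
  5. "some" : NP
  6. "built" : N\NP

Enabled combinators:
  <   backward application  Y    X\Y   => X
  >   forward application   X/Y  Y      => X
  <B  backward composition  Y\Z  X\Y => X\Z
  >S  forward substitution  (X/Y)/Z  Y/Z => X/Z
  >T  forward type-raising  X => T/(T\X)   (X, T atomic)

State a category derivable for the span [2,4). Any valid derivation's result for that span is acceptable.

PP

[0,7] S   >
  [0,4] S/(S/PP)   >
    [0,1] "saw" : (S/(S/PP))/S
    [1,4] S   >
      [1,2] "read" : S/PP
      [2,4] PP   <
        [2,3] "ate" : PP\N
        [3,4] "cat" : PP\(PP\N)
  [4,7] S/PP   >
    [4,6] (S/PP)/(N\NP)   >
      [4,5] "no" : ((S/PP)/(N\NP))/NP
      [5,6] "some" : NP
    [6,7] "built" : N\NP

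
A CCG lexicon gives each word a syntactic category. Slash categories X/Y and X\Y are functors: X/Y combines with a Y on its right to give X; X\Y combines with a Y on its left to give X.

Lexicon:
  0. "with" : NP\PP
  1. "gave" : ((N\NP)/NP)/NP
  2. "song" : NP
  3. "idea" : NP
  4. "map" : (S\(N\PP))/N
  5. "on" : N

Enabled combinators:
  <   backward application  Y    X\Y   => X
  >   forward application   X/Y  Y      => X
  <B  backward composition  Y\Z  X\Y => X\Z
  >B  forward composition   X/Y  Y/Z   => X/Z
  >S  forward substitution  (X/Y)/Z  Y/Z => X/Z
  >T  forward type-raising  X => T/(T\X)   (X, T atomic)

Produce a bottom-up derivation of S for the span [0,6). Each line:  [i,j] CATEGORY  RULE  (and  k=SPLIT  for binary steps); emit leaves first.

[0,1] NP\PP  lex  "with"
[1,2] ((N\NP)/NP)/NP  lex  "gave"
[2,3] NP  lex  "song"
[1,3] (N\NP)/NP  >  k=2
[3,4] NP  lex  "idea"
[1,4] N\NP  >  k=3
[0,4] N\PP  <B  k=1
[4,5] (S\(N\PP))/N  lex  "map"
[5,6] N  lex  "on"
[4,6] S\(N\PP)  >  k=5
[0,6] S  <  k=4

[0,6] S   <
  [0,4] N\PP   <B
    [0,1] "with" : NP\PP
    [1,4] N\NP   >
      [1,3] (N\NP)/NP   >
        [1,2] "gave" : ((N\NP)/NP)/NP
        [2,3] "song" : NP
      [3,4] "idea" : NP
  [4,6] S\(N\PP)   >
    [4,5] "map" : (S\(N\PP))/N
    [5,6] "on" : N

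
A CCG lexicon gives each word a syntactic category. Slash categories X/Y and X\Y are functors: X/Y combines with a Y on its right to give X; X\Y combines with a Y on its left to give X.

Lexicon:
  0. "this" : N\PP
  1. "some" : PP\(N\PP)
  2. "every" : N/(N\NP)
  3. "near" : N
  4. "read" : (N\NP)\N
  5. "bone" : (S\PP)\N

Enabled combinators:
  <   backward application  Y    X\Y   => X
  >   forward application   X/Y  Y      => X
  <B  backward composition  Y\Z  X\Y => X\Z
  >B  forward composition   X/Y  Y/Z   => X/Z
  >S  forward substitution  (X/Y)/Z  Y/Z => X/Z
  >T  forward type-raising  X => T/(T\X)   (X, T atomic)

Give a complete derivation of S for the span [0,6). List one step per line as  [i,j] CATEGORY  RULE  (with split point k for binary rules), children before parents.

[0,6] S   <
  [0,2] PP   <
    [0,1] "this" : N\PP
    [1,2] "some" : PP\(N\PP)
  [2,6] S\PP   <
    [2,5] N   >
      [2,3] "every" : N/(N\NP)
      [3,5] N\NP   <
        [3,4] "near" : N
        [4,5] "read" : (N\NP)\N
    [5,6] "bone" : (S\PP)\N

[0,1] N\PP  lex  "this"
[1,2] PP\(N\PP)  lex  "some"
[0,2] PP  <  k=1
[2,3] N/(N\NP)  lex  "every"
[3,4] N  lex  "near"
[4,5] (N\NP)\N  lex  "read"
[3,5] N\NP  <  k=4
[2,5] N  >  k=3
[5,6] (S\PP)\N  lex  "bone"
[2,6] S\PP  <  k=5
[0,6] S  <  k=2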